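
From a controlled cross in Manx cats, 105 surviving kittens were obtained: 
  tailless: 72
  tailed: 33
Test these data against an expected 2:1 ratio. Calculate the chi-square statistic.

0.171

Under the 2:1 hypothesis (Σ ratio = 3, N = 105):
  tailless: 105 × 2/3 = 70
  tailed: 105 × 1/3 = 35
χ² = Σ (O − E)² / E
  tailless: (72 − 70)² / 70 = 0.0571
  tailed: (33 − 35)² / 35 = 0.1143
χ² = 0.0571 + 0.1143 = 0.1714 ≈ 0.171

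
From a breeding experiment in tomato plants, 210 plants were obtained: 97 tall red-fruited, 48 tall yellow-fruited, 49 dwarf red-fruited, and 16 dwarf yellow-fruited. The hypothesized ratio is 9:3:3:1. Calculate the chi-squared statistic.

Total ratio parts = 16. Expected numbers out of 210:
  tall red-fruited: 210 × 9/16 = 118.125
  tall yellow-fruited: 210 × 3/16 = 39.375
  dwarf red-fruited: 210 × 3/16 = 39.375
  dwarf yellow-fruited: 210 × 1/16 = 13.125
χ² = Σ (O − E)² / E
  tall red-fruited: (97 − 118.125)² / 118.125 = 3.7779
  tall yellow-fruited: (48 − 39.375)² / 39.375 = 1.8893
  dwarf red-fruited: (49 − 39.375)² / 39.375 = 2.3528
  dwarf yellow-fruited: (16 − 13.125)² / 13.125 = 0.6298
χ² = 3.7779 + 1.8893 + 2.3528 + 0.6298 = 8.6498 ≈ 8.650

8.650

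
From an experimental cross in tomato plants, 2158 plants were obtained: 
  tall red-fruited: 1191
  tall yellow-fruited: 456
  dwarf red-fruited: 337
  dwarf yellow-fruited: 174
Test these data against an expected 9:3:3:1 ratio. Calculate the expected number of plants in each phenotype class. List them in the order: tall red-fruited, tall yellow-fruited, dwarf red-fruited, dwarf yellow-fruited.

Total ratio parts = 16. Expected numbers out of 2158:
  tall red-fruited: 2158 × 9/16 = 1213.875
  tall yellow-fruited: 2158 × 3/16 = 404.625
  dwarf red-fruited: 2158 × 3/16 = 404.625
  dwarf yellow-fruited: 2158 × 1/16 = 134.875

1213.875, 404.625, 404.625, 134.875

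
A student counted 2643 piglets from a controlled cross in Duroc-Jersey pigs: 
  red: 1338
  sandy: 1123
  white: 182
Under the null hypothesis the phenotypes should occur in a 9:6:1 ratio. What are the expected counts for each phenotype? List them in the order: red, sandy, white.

1486.6875, 991.125, 165.1875

Under the 9:6:1 hypothesis (Σ ratio = 16, N = 2643):
  red: 2643 × 9/16 = 1486.6875
  sandy: 2643 × 6/16 = 991.125
  white: 2643 × 1/16 = 165.1875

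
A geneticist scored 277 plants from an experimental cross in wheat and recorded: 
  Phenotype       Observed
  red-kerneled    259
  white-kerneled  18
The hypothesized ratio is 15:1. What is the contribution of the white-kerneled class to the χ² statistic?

0.027

Expected counts for N = 277 under a 15:1 ratio (total parts = 16):
  red-kerneled: 277 × 15/16 = 259.6875
  white-kerneled: 277 × 1/16 = 17.3125
Contribution of white-kerneled: (18 − 17.3125)² / 17.3125 = 0.0273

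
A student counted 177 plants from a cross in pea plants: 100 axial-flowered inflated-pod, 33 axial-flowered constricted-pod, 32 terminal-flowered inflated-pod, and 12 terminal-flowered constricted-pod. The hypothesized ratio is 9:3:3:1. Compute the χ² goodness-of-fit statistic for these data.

Expected counts for N = 177 under a 9:3:3:1 ratio (total parts = 16):
  axial-flowered inflated-pod: 177 × 9/16 = 99.5625
  axial-flowered constricted-pod: 177 × 3/16 = 33.1875
  terminal-flowered inflated-pod: 177 × 3/16 = 33.1875
  terminal-flowered constricted-pod: 177 × 1/16 = 11.0625
χ² = Σ (O − E)² / E
  axial-flowered inflated-pod: (100 − 99.5625)² / 99.5625 = 0.0019
  axial-flowered constricted-pod: (33 − 33.1875)² / 33.1875 = 0.0011
  terminal-flowered inflated-pod: (32 − 33.1875)² / 33.1875 = 0.0425
  terminal-flowered constricted-pod: (12 − 11.0625)² / 11.0625 = 0.0794
χ² = 0.0019 + 0.0011 + 0.0425 + 0.0794 = 0.1249 ≈ 0.125

0.125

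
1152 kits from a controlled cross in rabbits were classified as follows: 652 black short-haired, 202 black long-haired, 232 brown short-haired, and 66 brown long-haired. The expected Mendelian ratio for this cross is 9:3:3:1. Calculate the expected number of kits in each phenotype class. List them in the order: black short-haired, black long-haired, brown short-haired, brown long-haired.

648, 216, 216, 72

Total ratio parts = 16. Expected numbers out of 1152:
  black short-haired: 1152 × 9/16 = 648
  black long-haired: 1152 × 3/16 = 216
  brown short-haired: 1152 × 3/16 = 216
  brown long-haired: 1152 × 1/16 = 72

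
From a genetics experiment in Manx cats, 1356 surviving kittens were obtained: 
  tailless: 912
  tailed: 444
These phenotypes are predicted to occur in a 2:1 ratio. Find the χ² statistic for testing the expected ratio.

Under the 2:1 hypothesis (Σ ratio = 3, N = 1356):
  tailless: 1356 × 2/3 = 904
  tailed: 1356 × 1/3 = 452
χ² = Σ (O − E)² / E
  tailless: (912 − 904)² / 904 = 0.0708
  tailed: (444 − 452)² / 452 = 0.1416
χ² = 0.0708 + 0.1416 = 0.2124 ≈ 0.212

0.212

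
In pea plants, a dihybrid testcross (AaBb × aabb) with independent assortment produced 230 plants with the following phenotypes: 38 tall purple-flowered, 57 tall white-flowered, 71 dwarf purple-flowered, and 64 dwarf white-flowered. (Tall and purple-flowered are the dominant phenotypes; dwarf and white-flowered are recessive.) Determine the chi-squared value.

A dihybrid testcross with independent assortment gives a 1:1:1:1 ratio.
The 1:1:1:1 ratio has 4 parts, so with N = 230 the expected counts are:
  tall purple-flowered: 230 × 1/4 = 57.5
  tall white-flowered: 230 × 1/4 = 57.5
  dwarf purple-flowered: 230 × 1/4 = 57.5
  dwarf white-flowered: 230 × 1/4 = 57.5
χ² = Σ (O − E)² / E
  tall purple-flowered: (38 − 57.5)² / 57.5 = 6.6130
  tall white-flowered: (57 − 57.5)² / 57.5 = 0.0043
  dwarf purple-flowered: (71 − 57.5)² / 57.5 = 3.1696
  dwarf white-flowered: (64 − 57.5)² / 57.5 = 0.7348
χ² = 6.6130 + 0.0043 + 3.1696 + 0.7348 = 10.5217 ≈ 10.522

10.522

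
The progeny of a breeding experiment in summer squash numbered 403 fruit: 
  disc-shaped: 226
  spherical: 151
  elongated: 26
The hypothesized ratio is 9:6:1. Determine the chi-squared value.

Expected counts for N = 403 under a 9:6:1 ratio (total parts = 16):
  disc-shaped: 403 × 9/16 = 226.6875
  spherical: 403 × 6/16 = 151.125
  elongated: 403 × 1/16 = 25.1875
χ² = Σ (O − E)² / E
  disc-shaped: (226 − 226.6875)² / 226.6875 = 0.0021
  spherical: (151 − 151.125)² / 151.125 = 0.0001
  elongated: (26 − 25.1875)² / 25.1875 = 0.0262
χ² = 0.0021 + 0.0001 + 0.0262 = 0.0284 ≈ 0.028

0.028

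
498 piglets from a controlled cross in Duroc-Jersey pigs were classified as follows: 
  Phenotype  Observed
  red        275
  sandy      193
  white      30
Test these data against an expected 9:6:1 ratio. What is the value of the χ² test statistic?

0.344

Expected counts for N = 498 under a 9:6:1 ratio (total parts = 16):
  red: 498 × 9/16 = 280.125
  sandy: 498 × 6/16 = 186.75
  white: 498 × 1/16 = 31.125
χ² = Σ (O − E)² / E
  red: (275 − 280.125)² / 280.125 = 0.0938
  sandy: (193 − 186.75)² / 186.75 = 0.2092
  white: (30 − 31.125)² / 31.125 = 0.0407
χ² = 0.0938 + 0.2092 + 0.0407 = 0.3437 ≈ 0.344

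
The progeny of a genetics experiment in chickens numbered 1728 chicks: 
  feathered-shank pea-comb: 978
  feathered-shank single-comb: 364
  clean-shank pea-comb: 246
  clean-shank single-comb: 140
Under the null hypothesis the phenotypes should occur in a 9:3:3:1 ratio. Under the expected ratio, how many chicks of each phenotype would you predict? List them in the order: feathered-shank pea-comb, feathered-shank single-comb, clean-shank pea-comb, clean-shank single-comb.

Expected counts for N = 1728 under a 9:3:3:1 ratio (total parts = 16):
  feathered-shank pea-comb: 1728 × 9/16 = 972
  feathered-shank single-comb: 1728 × 3/16 = 324
  clean-shank pea-comb: 1728 × 3/16 = 324
  clean-shank single-comb: 1728 × 1/16 = 108

972, 324, 324, 108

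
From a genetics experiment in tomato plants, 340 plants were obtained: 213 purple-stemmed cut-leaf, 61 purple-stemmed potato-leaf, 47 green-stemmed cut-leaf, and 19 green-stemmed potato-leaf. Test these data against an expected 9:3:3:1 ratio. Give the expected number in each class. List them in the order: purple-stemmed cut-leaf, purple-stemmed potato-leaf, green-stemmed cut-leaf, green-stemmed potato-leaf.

191.25, 63.75, 63.75, 21.25

Under the 9:3:3:1 hypothesis (Σ ratio = 16, N = 340):
  purple-stemmed cut-leaf: 340 × 9/16 = 191.25
  purple-stemmed potato-leaf: 340 × 3/16 = 63.75
  green-stemmed cut-leaf: 340 × 3/16 = 63.75
  green-stemmed potato-leaf: 340 × 1/16 = 21.25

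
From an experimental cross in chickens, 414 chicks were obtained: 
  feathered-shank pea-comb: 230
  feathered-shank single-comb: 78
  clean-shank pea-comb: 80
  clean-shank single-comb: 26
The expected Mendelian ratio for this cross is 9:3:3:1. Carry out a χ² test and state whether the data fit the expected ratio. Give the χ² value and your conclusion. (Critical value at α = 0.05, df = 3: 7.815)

0.111; consistent

Total ratio parts = 16. Expected numbers out of 414:
  feathered-shank pea-comb: 414 × 9/16 = 232.875
  feathered-shank single-comb: 414 × 3/16 = 77.625
  clean-shank pea-comb: 414 × 3/16 = 77.625
  clean-shank single-comb: 414 × 1/16 = 25.875
χ² = Σ (O − E)² / E
  feathered-shank pea-comb: (230 − 232.875)² / 232.875 = 0.0355
  feathered-shank single-comb: (78 − 77.625)² / 77.625 = 0.0018
  clean-shank pea-comb: (80 − 77.625)² / 77.625 = 0.0727
  clean-shank single-comb: (26 − 25.875)² / 25.875 = 0.0006
χ² = 0.0355 + 0.0018 + 0.0727 + 0.0006 = 0.1106 ≈ 0.111
Degrees of freedom = 4 − 1 = 3; critical value at α = 0.05 is 7.815.
Since 0.111 < 7.815, we fail to reject the null hypothesis — the data are consistent with the 9:3:3:1 ratio.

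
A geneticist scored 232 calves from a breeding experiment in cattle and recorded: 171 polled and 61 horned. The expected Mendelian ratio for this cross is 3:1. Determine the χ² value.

Total ratio parts = 4. Expected numbers out of 232:
  polled: 232 × 3/4 = 174
  horned: 232 × 1/4 = 58
χ² = Σ (O − E)² / E
  polled: (171 − 174)² / 174 = 0.0517
  horned: (61 − 58)² / 58 = 0.1552
χ² = 0.0517 + 0.1552 = 0.2069 ≈ 0.207

0.207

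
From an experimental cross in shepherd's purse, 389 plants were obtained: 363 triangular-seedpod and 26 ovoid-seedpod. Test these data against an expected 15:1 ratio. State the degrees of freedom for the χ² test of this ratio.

A goodness-of-fit test with 2 phenotype classes has df = 2 − 1 = 1.

1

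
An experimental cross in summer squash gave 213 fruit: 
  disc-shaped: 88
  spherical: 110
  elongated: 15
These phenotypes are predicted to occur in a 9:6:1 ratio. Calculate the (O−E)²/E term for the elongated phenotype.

Under the 9:6:1 hypothesis (Σ ratio = 16, N = 213):
  disc-shaped: 213 × 9/16 = 119.8125
  spherical: 213 × 6/16 = 79.875
  elongated: 213 × 1/16 = 13.3125
Contribution of elongated: (15 − 13.3125)² / 13.3125 = 0.2139

0.214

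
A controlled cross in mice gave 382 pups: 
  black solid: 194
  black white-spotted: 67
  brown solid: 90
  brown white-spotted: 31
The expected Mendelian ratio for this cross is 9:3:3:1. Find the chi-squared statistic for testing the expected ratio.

9.167

Total ratio parts = 16. Expected numbers out of 382:
  black solid: 382 × 9/16 = 214.875
  black white-spotted: 382 × 3/16 = 71.625
  brown solid: 382 × 3/16 = 71.625
  brown white-spotted: 382 × 1/16 = 23.875
χ² = Σ (O − E)² / E
  black solid: (194 − 214.875)² / 214.875 = 2.0280
  black white-spotted: (67 − 71.625)² / 71.625 = 0.2986
  brown solid: (90 − 71.625)² / 71.625 = 4.7140
  brown white-spotted: (31 − 23.875)² / 23.875 = 2.1263
χ² = 2.0280 + 0.2986 + 4.7140 + 2.1263 = 9.1669 ≈ 9.167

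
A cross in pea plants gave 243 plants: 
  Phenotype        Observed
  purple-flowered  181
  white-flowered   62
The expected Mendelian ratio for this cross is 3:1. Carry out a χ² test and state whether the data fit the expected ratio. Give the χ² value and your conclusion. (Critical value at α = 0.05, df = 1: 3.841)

Expected counts for N = 243 under a 3:1 ratio (total parts = 4):
  purple-flowered: 243 × 3/4 = 182.25
  white-flowered: 243 × 1/4 = 60.75
χ² = Σ (O − E)² / E
  purple-flowered: (181 − 182.25)² / 182.25 = 0.0086
  white-flowered: (62 − 60.75)² / 60.75 = 0.0257
χ² = 0.0086 + 0.0257 = 0.0343 ≈ 0.034
Degrees of freedom = 2 − 1 = 1; critical value at α = 0.05 is 3.841.
Since 0.034 < 3.841, we fail to reject the null hypothesis — the data are consistent with the 3:1 ratio.

0.034; consistent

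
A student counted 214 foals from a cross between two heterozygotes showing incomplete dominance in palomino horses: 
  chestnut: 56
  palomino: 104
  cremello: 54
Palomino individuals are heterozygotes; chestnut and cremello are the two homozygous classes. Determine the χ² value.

With incomplete dominance, a heterozygote × heterozygote cross gives a 1:2:1 phenotypic ratio.
Total ratio parts = 4. Expected numbers out of 214:
  chestnut: 214 × 1/4 = 53.5
  palomino: 214 × 2/4 = 107
  cremello: 214 × 1/4 = 53.5
χ² = Σ (O − E)² / E
  chestnut: (56 − 53.5)² / 53.5 = 0.1168
  palomino: (104 − 107)² / 107 = 0.0841
  cremello: (54 − 53.5)² / 53.5 = 0.0047
χ² = 0.1168 + 0.0841 + 0.0047 = 0.2056 ≈ 0.206

0.206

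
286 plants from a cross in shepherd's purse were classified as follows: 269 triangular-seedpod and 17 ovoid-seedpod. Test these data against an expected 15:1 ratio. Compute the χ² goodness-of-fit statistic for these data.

0.046

Total ratio parts = 16. Expected numbers out of 286:
  triangular-seedpod: 286 × 15/16 = 268.125
  ovoid-seedpod: 286 × 1/16 = 17.875
χ² = Σ (O − E)² / E
  triangular-seedpod: (269 − 268.125)² / 268.125 = 0.0029
  ovoid-seedpod: (17 − 17.875)² / 17.875 = 0.0428
χ² = 0.0029 + 0.0428 = 0.0457 ≈ 0.046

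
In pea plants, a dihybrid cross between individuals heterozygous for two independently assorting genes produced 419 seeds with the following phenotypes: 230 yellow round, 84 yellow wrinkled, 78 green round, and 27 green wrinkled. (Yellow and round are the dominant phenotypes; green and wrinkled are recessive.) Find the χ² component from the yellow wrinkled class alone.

A dihybrid F₂ with independent assortment and complete dominance at both loci gives a 9:3:3:1 phenotypic ratio.
Under the 9:3:3:1 hypothesis (Σ ratio = 16, N = 419):
  yellow round: 419 × 9/16 = 235.6875
  yellow wrinkled: 419 × 3/16 = 78.5625
  green round: 419 × 3/16 = 78.5625
  green wrinkled: 419 × 1/16 = 26.1875
Contribution of yellow wrinkled: (84 − 78.5625)² / 78.5625 = 0.3763

0.376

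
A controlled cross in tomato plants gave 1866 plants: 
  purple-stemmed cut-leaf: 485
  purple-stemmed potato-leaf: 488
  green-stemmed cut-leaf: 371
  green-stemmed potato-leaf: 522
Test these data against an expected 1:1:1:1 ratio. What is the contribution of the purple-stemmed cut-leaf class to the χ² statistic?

0.734

The 1:1:1:1 ratio has 4 parts, so with N = 1866 the expected counts are:
  purple-stemmed cut-leaf: 1866 × 1/4 = 466.5
  purple-stemmed potato-leaf: 1866 × 1/4 = 466.5
  green-stemmed cut-leaf: 1866 × 1/4 = 466.5
  green-stemmed potato-leaf: 1866 × 1/4 = 466.5
Contribution of purple-stemmed cut-leaf: (485 − 466.5)² / 466.5 = 0.7337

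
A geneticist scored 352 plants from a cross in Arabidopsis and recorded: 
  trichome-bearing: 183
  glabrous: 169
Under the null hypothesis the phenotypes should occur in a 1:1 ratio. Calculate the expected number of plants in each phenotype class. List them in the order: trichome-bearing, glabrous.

176, 176

Total ratio parts = 2. Expected numbers out of 352:
  trichome-bearing: 352 × 1/2 = 176
  glabrous: 352 × 1/2 = 176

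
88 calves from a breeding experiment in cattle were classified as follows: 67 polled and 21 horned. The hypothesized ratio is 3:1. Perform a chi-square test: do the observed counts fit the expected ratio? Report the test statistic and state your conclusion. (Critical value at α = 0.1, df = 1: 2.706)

0.061; consistent

Total ratio parts = 4. Expected numbers out of 88:
  polled: 88 × 3/4 = 66
  horned: 88 × 1/4 = 22
χ² = Σ (O − E)² / E
  polled: (67 − 66)² / 66 = 0.0152
  horned: (21 − 22)² / 22 = 0.0455
χ² = 0.0152 + 0.0455 = 0.0607 ≈ 0.061
Degrees of freedom = 2 − 1 = 1; critical value at α = 0.1 is 2.706.
Since 0.061 < 2.706, we fail to reject the null hypothesis — the data are consistent with the 3:1 ratio.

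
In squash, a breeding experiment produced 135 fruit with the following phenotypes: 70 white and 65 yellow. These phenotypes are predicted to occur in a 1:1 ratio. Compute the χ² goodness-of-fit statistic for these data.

0.185

Under the 1:1 hypothesis (Σ ratio = 2, N = 135):
  white: 135 × 1/2 = 67.5
  yellow: 135 × 1/2 = 67.5
χ² = Σ (O − E)² / E
  white: (70 − 67.5)² / 67.5 = 0.0926
  yellow: (65 − 67.5)² / 67.5 = 0.0926
χ² = 0.0926 + 0.0926 = 0.1852 ≈ 0.185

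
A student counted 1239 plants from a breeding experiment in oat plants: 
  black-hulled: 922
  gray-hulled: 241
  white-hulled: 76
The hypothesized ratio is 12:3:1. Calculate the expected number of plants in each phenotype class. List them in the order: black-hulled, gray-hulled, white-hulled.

929.25, 232.3125, 77.4375

Total ratio parts = 16. Expected numbers out of 1239:
  black-hulled: 1239 × 12/16 = 929.25
  gray-hulled: 1239 × 3/16 = 232.3125
  white-hulled: 1239 × 1/16 = 77.4375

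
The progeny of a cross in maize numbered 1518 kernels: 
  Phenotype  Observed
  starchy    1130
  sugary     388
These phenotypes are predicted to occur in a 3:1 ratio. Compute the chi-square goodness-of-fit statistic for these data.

0.254

Total ratio parts = 4. Expected numbers out of 1518:
  starchy: 1518 × 3/4 = 1138.5
  sugary: 1518 × 1/4 = 379.5
χ² = Σ (O − E)² / E
  starchy: (1130 − 1138.5)² / 1138.5 = 0.0635
  sugary: (388 − 379.5)² / 379.5 = 0.1904
χ² = 0.0635 + 0.1904 = 0.2539 ≈ 0.254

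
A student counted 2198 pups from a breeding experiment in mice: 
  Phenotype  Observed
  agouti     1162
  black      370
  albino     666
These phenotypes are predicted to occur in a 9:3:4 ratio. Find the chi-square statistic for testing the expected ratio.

33.479

Total ratio parts = 16. Expected numbers out of 2198:
  agouti: 2198 × 9/16 = 1236.375
  black: 2198 × 3/16 = 412.125
  albino: 2198 × 4/16 = 549.5
χ² = Σ (O − E)² / E
  agouti: (1162 − 1236.375)² / 1236.375 = 4.4741
  black: (370 − 412.125)² / 412.125 = 4.3058
  albino: (666 − 549.5)² / 549.5 = 24.6993
χ² = 4.4741 + 4.3058 + 24.6993 = 33.4792 ≈ 33.479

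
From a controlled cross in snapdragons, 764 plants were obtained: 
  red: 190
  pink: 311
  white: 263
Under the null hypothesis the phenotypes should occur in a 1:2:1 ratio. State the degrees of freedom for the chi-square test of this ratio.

A goodness-of-fit test with 3 phenotype classes has df = 3 − 1 = 2.

2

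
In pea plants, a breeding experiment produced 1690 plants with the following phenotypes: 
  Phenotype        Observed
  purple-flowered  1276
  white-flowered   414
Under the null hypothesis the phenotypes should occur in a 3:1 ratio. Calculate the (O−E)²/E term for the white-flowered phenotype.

0.171

Under the 3:1 hypothesis (Σ ratio = 4, N = 1690):
  purple-flowered: 1690 × 3/4 = 1267.5
  white-flowered: 1690 × 1/4 = 422.5
Contribution of white-flowered: (414 − 422.5)² / 422.5 = 0.1710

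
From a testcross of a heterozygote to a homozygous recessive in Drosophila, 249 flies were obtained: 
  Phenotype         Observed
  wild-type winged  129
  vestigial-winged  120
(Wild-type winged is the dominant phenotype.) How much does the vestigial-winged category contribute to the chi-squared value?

0.163

A testcross of a heterozygote (Aa × aa) gives a 1:1 phenotypic ratio.
Under the 1:1 hypothesis (Σ ratio = 2, N = 249):
  wild-type winged: 249 × 1/2 = 124.5
  vestigial-winged: 249 × 1/2 = 124.5
Contribution of vestigial-winged: (120 − 124.5)² / 124.5 = 0.1627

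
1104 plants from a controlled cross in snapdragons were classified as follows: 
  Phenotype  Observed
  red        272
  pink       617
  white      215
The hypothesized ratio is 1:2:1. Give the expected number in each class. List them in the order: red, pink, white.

276, 552, 276

Total ratio parts = 4. Expected numbers out of 1104:
  red: 1104 × 1/4 = 276
  pink: 1104 × 2/4 = 552
  white: 1104 × 1/4 = 276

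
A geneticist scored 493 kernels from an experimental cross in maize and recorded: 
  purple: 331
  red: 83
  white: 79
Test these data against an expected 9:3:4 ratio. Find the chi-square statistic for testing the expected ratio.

The 9:3:4 ratio has 16 parts, so with N = 493 the expected counts are:
  purple: 493 × 9/16 = 277.3125
  red: 493 × 3/16 = 92.4375
  white: 493 × 4/16 = 123.25
χ² = Σ (O − E)² / E
  purple: (331 − 277.3125)² / 277.3125 = 10.3939
  red: (83 − 92.4375)² / 92.4375 = 0.9635
  white: (79 − 123.25)² / 123.25 = 15.8869
χ² = 10.3939 + 0.9635 + 15.8869 = 27.2443 ≈ 27.244

27.244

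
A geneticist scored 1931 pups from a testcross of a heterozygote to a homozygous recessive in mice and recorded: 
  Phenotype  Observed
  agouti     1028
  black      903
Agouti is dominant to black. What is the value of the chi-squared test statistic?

A testcross of a heterozygote (Aa × aa) gives a 1:1 phenotypic ratio.
Total ratio parts = 2. Expected numbers out of 1931:
  agouti: 1931 × 1/2 = 965.5
  black: 1931 × 1/2 = 965.5
χ² = Σ (O − E)² / E
  agouti: (1028 − 965.5)² / 965.5 = 4.0458
  black: (903 − 965.5)² / 965.5 = 4.0458
χ² = 4.0458 + 4.0458 = 8.0916 ≈ 8.092

8.092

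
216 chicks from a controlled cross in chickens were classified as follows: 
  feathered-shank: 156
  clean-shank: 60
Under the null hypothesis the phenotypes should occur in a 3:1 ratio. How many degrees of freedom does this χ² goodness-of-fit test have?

A goodness-of-fit test with 2 phenotype classes has df = 2 − 1 = 1.

1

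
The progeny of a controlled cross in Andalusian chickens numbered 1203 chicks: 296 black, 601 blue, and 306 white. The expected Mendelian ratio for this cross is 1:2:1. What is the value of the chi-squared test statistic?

The 1:2:1 ratio has 4 parts, so with N = 1203 the expected counts are:
  black: 1203 × 1/4 = 300.75
  blue: 1203 × 2/4 = 601.5
  white: 1203 × 1/4 = 300.75
χ² = Σ (O − E)² / E
  black: (296 − 300.75)² / 300.75 = 0.0750
  blue: (601 − 601.5)² / 601.5 = 0.0004
  white: (306 − 300.75)² / 300.75 = 0.0916
χ² = 0.0750 + 0.0004 + 0.0916 = 0.167

0.167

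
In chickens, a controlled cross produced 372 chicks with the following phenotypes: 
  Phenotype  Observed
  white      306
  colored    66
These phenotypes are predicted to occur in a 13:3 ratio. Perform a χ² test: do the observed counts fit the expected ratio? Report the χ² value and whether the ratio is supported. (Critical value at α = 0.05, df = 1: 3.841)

0.248; consistent

Under the 13:3 hypothesis (Σ ratio = 16, N = 372):
  white: 372 × 13/16 = 302.25
  colored: 372 × 3/16 = 69.75
χ² = Σ (O − E)² / E
  white: (306 − 302.25)² / 302.25 = 0.0465
  colored: (66 − 69.75)² / 69.75 = 0.2016
χ² = 0.0465 + 0.2016 = 0.2481 ≈ 0.248
Degrees of freedom = 2 − 1 = 1; critical value at α = 0.05 is 3.841.
Since 0.248 < 3.841, we fail to reject the null hypothesis — the data are consistent with the 13:3 ratio.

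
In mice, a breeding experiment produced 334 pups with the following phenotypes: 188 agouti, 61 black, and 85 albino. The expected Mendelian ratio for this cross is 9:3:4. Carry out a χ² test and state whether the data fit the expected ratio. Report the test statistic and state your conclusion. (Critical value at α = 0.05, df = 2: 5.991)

0.069; consistent

Total ratio parts = 16. Expected numbers out of 334:
  agouti: 334 × 9/16 = 187.875
  black: 334 × 3/16 = 62.625
  albino: 334 × 4/16 = 83.5
χ² = Σ (O − E)² / E
  agouti: (188 − 187.875)² / 187.875 = 0.0001
  black: (61 − 62.625)² / 62.625 = 0.0422
  albino: (85 − 83.5)² / 83.5 = 0.0269
χ² = 0.0001 + 0.0422 + 0.0269 = 0.0692 ≈ 0.069
Degrees of freedom = 3 − 1 = 2; critical value at α = 0.05 is 5.991.
Since 0.069 < 5.991, we fail to reject the null hypothesis — the data are consistent with the 9:3:4 ratio.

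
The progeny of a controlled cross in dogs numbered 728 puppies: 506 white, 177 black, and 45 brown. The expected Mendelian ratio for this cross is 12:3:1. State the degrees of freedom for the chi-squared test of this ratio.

2

A goodness-of-fit test with 3 phenotype classes has df = 3 − 1 = 2.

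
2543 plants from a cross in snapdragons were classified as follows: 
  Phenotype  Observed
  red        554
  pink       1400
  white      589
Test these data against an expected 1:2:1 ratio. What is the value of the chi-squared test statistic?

The 1:2:1 ratio has 4 parts, so with N = 2543 the expected counts are:
  red: 2543 × 1/4 = 635.75
  pink: 2543 × 2/4 = 1271.5
  white: 2543 × 1/4 = 635.75
χ² = Σ (O − E)² / E
  red: (554 − 635.75)² / 635.75 = 10.5121
  pink: (1400 − 1271.5)² / 1271.5 = 12.9864
  white: (589 − 635.75)² / 635.75 = 3.4378
χ² = 10.5121 + 12.9864 + 3.4378 = 26.9363 ≈ 26.936

26.936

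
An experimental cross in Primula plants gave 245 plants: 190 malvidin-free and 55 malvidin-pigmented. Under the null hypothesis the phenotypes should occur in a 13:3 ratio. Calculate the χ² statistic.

Total ratio parts = 16. Expected numbers out of 245:
  malvidin-free: 245 × 13/16 = 199.0625
  malvidin-pigmented: 245 × 3/16 = 45.9375
χ² = Σ (O − E)² / E
  malvidin-free: (190 − 199.0625)² / 199.0625 = 0.4126
  malvidin-pigmented: (55 − 45.9375)² / 45.9375 = 1.7878
χ² = 0.4126 + 1.7878 = 2.2004 ≈ 2.200

2.200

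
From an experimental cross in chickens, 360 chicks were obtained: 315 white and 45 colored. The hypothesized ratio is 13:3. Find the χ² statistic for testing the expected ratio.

9.231

Under the 13:3 hypothesis (Σ ratio = 16, N = 360):
  white: 360 × 13/16 = 292.5
  colored: 360 × 3/16 = 67.5
χ² = Σ (O − E)² / E
  white: (315 − 292.5)² / 292.5 = 1.7308
  colored: (45 − 67.5)² / 67.5 = 7.5000
χ² = 1.7308 + 7.5000 = 9.2308 ≈ 9.231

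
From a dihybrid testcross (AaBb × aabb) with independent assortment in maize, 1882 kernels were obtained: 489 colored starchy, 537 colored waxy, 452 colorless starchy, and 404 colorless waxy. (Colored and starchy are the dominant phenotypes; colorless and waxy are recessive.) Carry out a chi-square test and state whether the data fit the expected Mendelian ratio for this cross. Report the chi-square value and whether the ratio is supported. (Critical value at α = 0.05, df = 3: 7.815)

A dihybrid testcross with independent assortment gives a 1:1:1:1 ratio.
The 1:1:1:1 ratio has 4 parts, so with N = 1882 the expected counts are:
  colored starchy: 1882 × 1/4 = 470.5
  colored waxy: 1882 × 1/4 = 470.5
  colorless starchy: 1882 × 1/4 = 470.5
  colorless waxy: 1882 × 1/4 = 470.5
χ² = Σ (O − E)² / E
  colored starchy: (489 − 470.5)² / 470.5 = 0.7274
  colored waxy: (537 − 470.5)² / 470.5 = 9.3990
  colorless starchy: (452 − 470.5)² / 470.5 = 0.7274
  colorless waxy: (404 − 470.5)² / 470.5 = 9.3990
χ² = 0.7274 + 9.3990 + 0.7274 + 9.3990 = 20.2528 ≈ 20.253
Degrees of freedom = 4 − 1 = 3; critical value at α = 0.05 is 7.815.
Since 20.253 > 7.815, we reject the null hypothesis — the data do not fit the 1:1:1:1 ratio.

20.253; not consistent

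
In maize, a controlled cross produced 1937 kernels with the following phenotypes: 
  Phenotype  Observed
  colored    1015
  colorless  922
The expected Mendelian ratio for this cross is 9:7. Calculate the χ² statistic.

Total ratio parts = 16. Expected numbers out of 1937:
  colored: 1937 × 9/16 = 1089.5625
  colorless: 1937 × 7/16 = 847.4375
χ² = Σ (O − E)² / E
  colored: (1015 − 1089.5625)² / 1089.5625 = 5.1026
  colorless: (922 − 847.4375)² / 847.4375 = 6.5604
χ² = 5.1026 + 6.5604 = 11.663

11.663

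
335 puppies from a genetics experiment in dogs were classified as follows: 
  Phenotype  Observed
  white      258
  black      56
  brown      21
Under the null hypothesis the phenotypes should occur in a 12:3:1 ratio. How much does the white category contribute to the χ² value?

Under the 12:3:1 hypothesis (Σ ratio = 16, N = 335):
  white: 335 × 12/16 = 251.25
  black: 335 × 3/16 = 62.8125
  brown: 335 × 1/16 = 20.9375
Contribution of white: (258 − 251.25)² / 251.25 = 0.1813

0.181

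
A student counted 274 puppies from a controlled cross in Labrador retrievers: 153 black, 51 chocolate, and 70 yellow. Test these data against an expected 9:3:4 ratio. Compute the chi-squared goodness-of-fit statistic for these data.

0.044

Under the 9:3:4 hypothesis (Σ ratio = 16, N = 274):
  black: 274 × 9/16 = 154.125
  chocolate: 274 × 3/16 = 51.375
  yellow: 274 × 4/16 = 68.5
χ² = Σ (O − E)² / E
  black: (153 − 154.125)² / 154.125 = 0.0082
  chocolate: (51 − 51.375)² / 51.375 = 0.0027
  yellow: (70 − 68.5)² / 68.5 = 0.0328
χ² = 0.0082 + 0.0027 + 0.0328 = 0.0437 ≈ 0.044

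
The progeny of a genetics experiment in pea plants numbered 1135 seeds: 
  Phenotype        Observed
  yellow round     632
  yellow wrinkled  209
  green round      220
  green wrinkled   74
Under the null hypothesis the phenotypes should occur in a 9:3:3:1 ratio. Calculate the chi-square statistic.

0.508

Total ratio parts = 16. Expected numbers out of 1135:
  yellow round: 1135 × 9/16 = 638.4375
  yellow wrinkled: 1135 × 3/16 = 212.8125
  green round: 1135 × 3/16 = 212.8125
  green wrinkled: 1135 × 1/16 = 70.9375
χ² = Σ (O − E)² / E
  yellow round: (632 − 638.4375)² / 638.4375 = 0.0649
  yellow wrinkled: (209 − 212.8125)² / 212.8125 = 0.0683
  green round: (220 − 212.8125)² / 212.8125 = 0.2427
  green wrinkled: (74 − 70.9375)² / 70.9375 = 0.1322
χ² = 0.0649 + 0.0683 + 0.2427 + 0.1322 = 0.5081 ≈ 0.508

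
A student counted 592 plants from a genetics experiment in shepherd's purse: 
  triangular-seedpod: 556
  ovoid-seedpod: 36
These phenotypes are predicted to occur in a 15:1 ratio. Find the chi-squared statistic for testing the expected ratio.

The 15:1 ratio has 16 parts, so with N = 592 the expected counts are:
  triangular-seedpod: 592 × 15/16 = 555
  ovoid-seedpod: 592 × 1/16 = 37
χ² = Σ (O − E)² / E
  triangular-seedpod: (556 − 555)² / 555 = 0.0018
  ovoid-seedpod: (36 − 37)² / 37 = 0.0270
χ² = 0.0018 + 0.0270 = 0.0288 ≈ 0.029

0.029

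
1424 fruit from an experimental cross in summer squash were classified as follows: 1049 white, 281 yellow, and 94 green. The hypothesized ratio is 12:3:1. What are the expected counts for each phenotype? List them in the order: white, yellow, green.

1068, 267, 89

Under the 12:3:1 hypothesis (Σ ratio = 16, N = 1424):
  white: 1424 × 12/16 = 1068
  yellow: 1424 × 3/16 = 267
  green: 1424 × 1/16 = 89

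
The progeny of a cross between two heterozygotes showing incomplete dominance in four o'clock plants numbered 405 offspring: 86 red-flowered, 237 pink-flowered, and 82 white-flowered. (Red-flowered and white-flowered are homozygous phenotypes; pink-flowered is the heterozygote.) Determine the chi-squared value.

With incomplete dominance, a heterozygote × heterozygote cross gives a 1:2:1 phenotypic ratio.
The 1:2:1 ratio has 4 parts, so with N = 405 the expected counts are:
  red-flowered: 405 × 1/4 = 101.25
  pink-flowered: 405 × 2/4 = 202.5
  white-flowered: 405 × 1/4 = 101.25
χ² = Σ (O − E)² / E
  red-flowered: (86 − 101.25)² / 101.25 = 2.2969
  pink-flowered: (237 − 202.5)² / 202.5 = 5.8778
  white-flowered: (82 − 101.25)² / 101.25 = 3.6599
χ² = 2.2969 + 5.8778 + 3.6599 = 11.8346 ≈ 11.835

11.835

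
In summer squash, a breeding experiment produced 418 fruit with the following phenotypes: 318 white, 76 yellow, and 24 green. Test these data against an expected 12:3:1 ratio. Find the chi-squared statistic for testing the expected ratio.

Expected counts for N = 418 under a 12:3:1 ratio (total parts = 16):
  white: 418 × 12/16 = 313.5
  yellow: 418 × 3/16 = 78.375
  green: 418 × 1/16 = 26.125
χ² = Σ (O − E)² / E
  white: (318 − 313.5)² / 313.5 = 0.0646
  yellow: (76 − 78.375)² / 78.375 = 0.0720
  green: (24 − 26.125)² / 26.125 = 0.1728
χ² = 0.0646 + 0.0720 + 0.1728 = 0.3094 ≈ 0.309

0.309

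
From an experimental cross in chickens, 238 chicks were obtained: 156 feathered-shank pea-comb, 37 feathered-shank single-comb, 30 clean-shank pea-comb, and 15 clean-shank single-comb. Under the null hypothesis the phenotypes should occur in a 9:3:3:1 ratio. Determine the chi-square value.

Total ratio parts = 16. Expected numbers out of 238:
  feathered-shank pea-comb: 238 × 9/16 = 133.875
  feathered-shank single-comb: 238 × 3/16 = 44.625
  clean-shank pea-comb: 238 × 3/16 = 44.625
  clean-shank single-comb: 238 × 1/16 = 14.875
χ² = Σ (O − E)² / E
  feathered-shank pea-comb: (156 − 133.875)² / 133.875 = 3.6565
  feathered-shank single-comb: (37 − 44.625)² / 44.625 = 1.3029
  clean-shank pea-comb: (30 − 44.625)² / 44.625 = 4.7931
  clean-shank single-comb: (15 − 14.875)² / 14.875 = 0.0011
χ² = 3.6565 + 1.3029 + 4.7931 + 0.0011 = 9.7536 ≈ 9.754

9.754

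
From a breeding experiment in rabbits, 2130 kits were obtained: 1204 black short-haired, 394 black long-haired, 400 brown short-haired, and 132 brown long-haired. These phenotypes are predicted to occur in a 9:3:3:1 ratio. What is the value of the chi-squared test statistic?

Expected counts for N = 2130 under a 9:3:3:1 ratio (total parts = 16):
  black short-haired: 2130 × 9/16 = 1198.125
  black long-haired: 2130 × 3/16 = 399.375
  brown short-haired: 2130 × 3/16 = 399.375
  brown long-haired: 2130 × 1/16 = 133.125
χ² = Σ (O − E)² / E
  black short-haired: (1204 − 1198.125)² / 1198.125 = 0.0288
  black long-haired: (394 − 399.375)² / 399.375 = 0.0723
  brown short-haired: (400 − 399.375)² / 399.375 = 0.0010
  brown long-haired: (132 − 133.125)² / 133.125 = 0.0095
χ² = 0.0288 + 0.0723 + 0.0010 + 0.0095 = 0.1116 ≈ 0.112

0.112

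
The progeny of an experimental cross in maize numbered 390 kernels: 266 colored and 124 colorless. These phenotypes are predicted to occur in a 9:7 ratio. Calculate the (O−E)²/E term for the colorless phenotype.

The 9:7 ratio has 16 parts, so with N = 390 the expected counts are:
  colored: 390 × 9/16 = 219.375
  colorless: 390 × 7/16 = 170.625
Contribution of colorless: (124 − 170.625)² / 170.625 = 12.7408

12.741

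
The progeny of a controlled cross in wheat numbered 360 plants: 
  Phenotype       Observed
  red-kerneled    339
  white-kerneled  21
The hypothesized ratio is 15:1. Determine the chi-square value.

0.107

Under the 15:1 hypothesis (Σ ratio = 16, N = 360):
  red-kerneled: 360 × 15/16 = 337.5
  white-kerneled: 360 × 1/16 = 22.5
χ² = Σ (O − E)² / E
  red-kerneled: (339 − 337.5)² / 337.5 = 0.0067
  white-kerneled: (21 − 22.5)² / 22.5 = 0.1000
χ² = 0.0067 + 0.1000 = 0.1067 ≈ 0.107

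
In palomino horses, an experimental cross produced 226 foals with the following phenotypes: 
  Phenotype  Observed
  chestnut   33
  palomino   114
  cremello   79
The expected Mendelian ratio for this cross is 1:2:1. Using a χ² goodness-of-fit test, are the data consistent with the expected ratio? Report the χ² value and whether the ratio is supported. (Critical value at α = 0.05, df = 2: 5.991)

18.743; not consistent

Under the 1:2:1 hypothesis (Σ ratio = 4, N = 226):
  chestnut: 226 × 1/4 = 56.5
  palomino: 226 × 2/4 = 113
  cremello: 226 × 1/4 = 56.5
χ² = Σ (O − E)² / E
  chestnut: (33 − 56.5)² / 56.5 = 9.7743
  palomino: (114 − 113)² / 113 = 0.0088
  cremello: (79 − 56.5)² / 56.5 = 8.9602
χ² = 9.7743 + 0.0088 + 8.9602 = 18.7433 ≈ 18.743
Degrees of freedom = 3 − 1 = 2; critical value at α = 0.05 is 5.991.
Since 18.743 > 5.991, we reject the null hypothesis — the data do not fit the 1:2:1 ratio.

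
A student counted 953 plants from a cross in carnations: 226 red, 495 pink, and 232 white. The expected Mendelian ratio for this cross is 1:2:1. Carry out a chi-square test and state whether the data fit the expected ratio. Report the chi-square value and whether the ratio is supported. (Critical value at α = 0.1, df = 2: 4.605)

1.512; consistent

Expected counts for N = 953 under a 1:2:1 ratio (total parts = 4):
  red: 953 × 1/4 = 238.25
  pink: 953 × 2/4 = 476.5
  white: 953 × 1/4 = 238.25
χ² = Σ (O − E)² / E
  red: (226 − 238.25)² / 238.25 = 0.6299
  pink: (495 − 476.5)² / 476.5 = 0.7183
  white: (232 − 238.25)² / 238.25 = 0.1640
χ² = 0.6299 + 0.7183 + 0.1640 = 1.5122 ≈ 1.512
Degrees of freedom = 3 − 1 = 2; critical value at α = 0.1 is 4.605.
Since 1.512 < 4.605, we fail to reject the null hypothesis — the data are consistent with the 1:2:1 ratio.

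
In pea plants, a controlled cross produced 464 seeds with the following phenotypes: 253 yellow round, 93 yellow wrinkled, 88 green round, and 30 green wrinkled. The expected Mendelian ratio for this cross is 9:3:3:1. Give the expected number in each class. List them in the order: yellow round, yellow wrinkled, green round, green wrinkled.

Total ratio parts = 16. Expected numbers out of 464:
  yellow round: 464 × 9/16 = 261
  yellow wrinkled: 464 × 3/16 = 87
  green round: 464 × 3/16 = 87
  green wrinkled: 464 × 1/16 = 29

261, 87, 87, 29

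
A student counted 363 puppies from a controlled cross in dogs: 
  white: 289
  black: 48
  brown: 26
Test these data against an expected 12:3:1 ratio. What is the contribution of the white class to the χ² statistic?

Under the 12:3:1 hypothesis (Σ ratio = 16, N = 363):
  white: 363 × 12/16 = 272.25
  black: 363 × 3/16 = 68.0625
  brown: 363 × 1/16 = 22.6875
Contribution of white: (289 − 272.25)² / 272.25 = 1.0305

1.031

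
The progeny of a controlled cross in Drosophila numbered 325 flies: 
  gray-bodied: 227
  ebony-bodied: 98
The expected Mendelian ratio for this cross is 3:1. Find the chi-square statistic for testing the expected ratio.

Total ratio parts = 4. Expected numbers out of 325:
  gray-bodied: 325 × 3/4 = 243.75
  ebony-bodied: 325 × 1/4 = 81.25
χ² = Σ (O − E)² / E
  gray-bodied: (227 − 243.75)² / 243.75 = 1.1510
  ebony-bodied: (98 − 81.25)² / 81.25 = 3.4531
χ² = 1.1510 + 3.4531 = 4.6041 ≈ 4.604

4.604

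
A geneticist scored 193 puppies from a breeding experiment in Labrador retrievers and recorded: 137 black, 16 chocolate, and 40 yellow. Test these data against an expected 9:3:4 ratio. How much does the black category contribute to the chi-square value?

Expected counts for N = 193 under a 9:3:4 ratio (total parts = 16):
  black: 193 × 9/16 = 108.5625
  chocolate: 193 × 3/16 = 36.1875
  yellow: 193 × 4/16 = 48.25
Contribution of black: (137 − 108.5625)² / 108.5625 = 7.4491

7.449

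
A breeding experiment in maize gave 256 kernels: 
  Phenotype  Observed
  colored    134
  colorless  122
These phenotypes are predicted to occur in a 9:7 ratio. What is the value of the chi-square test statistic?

The 9:7 ratio has 16 parts, so with N = 256 the expected counts are:
  colored: 256 × 9/16 = 144
  colorless: 256 × 7/16 = 112
χ² = Σ (O − E)² / E
  colored: (134 − 144)² / 144 = 0.6944
  colorless: (122 − 112)² / 112 = 0.8929
χ² = 0.6944 + 0.8929 = 1.5873 ≈ 1.587

1.587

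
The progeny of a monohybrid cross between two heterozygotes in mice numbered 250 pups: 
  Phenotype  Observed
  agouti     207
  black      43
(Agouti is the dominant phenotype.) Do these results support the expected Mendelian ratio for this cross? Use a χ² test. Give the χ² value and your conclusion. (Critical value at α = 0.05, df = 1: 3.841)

8.112; not consistent

For a monohybrid cross between heterozygotes with complete dominance, the expected phenotypic ratio is 3:1.
Under the 3:1 hypothesis (Σ ratio = 4, N = 250):
  agouti: 250 × 3/4 = 187.5
  black: 250 × 1/4 = 62.5
χ² = Σ (O − E)² / E
  agouti: (207 − 187.5)² / 187.5 = 2.0280
  black: (43 − 62.5)² / 62.5 = 6.0840
χ² = 2.0280 + 6.0840 = 8.112
Degrees of freedom = 2 − 1 = 1; critical value at α = 0.05 is 3.841.
Since 8.112 > 3.841, we reject the null hypothesis — the data do not fit the 3:1 ratio.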